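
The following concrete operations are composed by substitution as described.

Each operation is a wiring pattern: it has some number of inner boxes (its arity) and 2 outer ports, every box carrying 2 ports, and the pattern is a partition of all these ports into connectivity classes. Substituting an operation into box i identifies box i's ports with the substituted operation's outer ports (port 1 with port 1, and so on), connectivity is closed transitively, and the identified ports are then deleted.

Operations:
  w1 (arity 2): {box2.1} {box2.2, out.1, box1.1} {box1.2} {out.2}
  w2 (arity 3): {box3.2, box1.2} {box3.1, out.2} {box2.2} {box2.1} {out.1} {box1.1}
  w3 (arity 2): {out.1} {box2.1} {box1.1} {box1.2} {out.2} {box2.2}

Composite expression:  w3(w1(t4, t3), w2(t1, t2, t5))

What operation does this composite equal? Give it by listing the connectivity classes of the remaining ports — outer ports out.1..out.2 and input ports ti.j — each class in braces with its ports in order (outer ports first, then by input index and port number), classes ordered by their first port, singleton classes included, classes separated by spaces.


{out.1} {out.2} {t1.1} {t1.2, t5.2} {t2.1} {t2.2} {t3.1} {t3.2, t4.1} {t4.2} {t5.1}

Connectivity passes through glued w3-boundaries; trace each wire chain.
stage w1: inputs (t4, t3), connectivity {out.1, t3.2, t4.1} {out.2} {t3.1} {t4.2}, out.j its boundary
stage w2: inputs (t1, t2, t5), connectivity {out.1} {out.2, t5.1} {t1.1} {t1.2, t5.2} {t2.1} {t2.2}, out.j its boundary
stage w3: inputs (t4, t3, t1, t2, t5), connectivity {out.1} {out.2} {t1.1} {t1.2, t5.2} {t2.1} {t2.2} {t3.1} {t3.2, t4.1} {t4.2} {t5.1}, out.j its boundary


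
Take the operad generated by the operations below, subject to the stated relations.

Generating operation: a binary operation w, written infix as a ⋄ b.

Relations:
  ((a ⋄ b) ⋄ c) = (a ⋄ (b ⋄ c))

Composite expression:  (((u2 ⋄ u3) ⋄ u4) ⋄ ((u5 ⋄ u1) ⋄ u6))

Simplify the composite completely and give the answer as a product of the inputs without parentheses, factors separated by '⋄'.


u2 ⋄ u3 ⋄ u4 ⋄ u5 ⋄ u1 ⋄ u6

Under associativity of w, the answer is the u's in reading order.
(u2 ⋄ u3) linearizes to u2 ⋄ u3
((u2 ⋄ u3) ⋄ u4) linearizes to u2 ⋄ u3 ⋄ u4
(u5 ⋄ u1) linearizes to u5 ⋄ u1
((u5 ⋄ u1) ⋄ u6) linearizes to u5 ⋄ u1 ⋄ u6
(((u2 ⋄ u3) ⋄ u4) ⋄ ((u5 ⋄ u1) ⋄ u6)) linearizes to u2 ⋄ u3 ⋄ u4 ⋄ u5 ⋄ u1 ⋄ u6


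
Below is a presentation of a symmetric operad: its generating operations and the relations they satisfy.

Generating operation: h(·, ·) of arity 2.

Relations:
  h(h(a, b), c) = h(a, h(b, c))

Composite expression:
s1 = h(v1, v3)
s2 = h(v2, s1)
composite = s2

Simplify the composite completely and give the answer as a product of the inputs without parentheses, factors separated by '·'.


Under associativity of h, the answer is the v's in reading order.
h(v1, v3) reduces to v1 · v3
h(v2, h(v1, v3)) reduces to v2 · v1 · v3

v2 · v1 · v3


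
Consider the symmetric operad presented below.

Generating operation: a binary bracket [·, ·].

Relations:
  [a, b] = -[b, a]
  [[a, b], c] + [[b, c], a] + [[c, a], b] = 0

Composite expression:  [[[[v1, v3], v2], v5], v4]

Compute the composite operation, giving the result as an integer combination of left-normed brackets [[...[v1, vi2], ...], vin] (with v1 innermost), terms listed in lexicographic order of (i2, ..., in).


[[[[v1, v3], v2], v5], v4]

In the tensor algebra, words opening v1 carry the v1-anchored form.
Composite bracket: [[[[v1, v3], v2], v5], v4]
Each bracket splits as ab - ba, giving 16 signed words (2^4 = 16).
Coefficients come from the v1-initial words:
  v1v3v2v5v4 (sign +1) contributes +[[[[v1, v3], v2], v5], v4]


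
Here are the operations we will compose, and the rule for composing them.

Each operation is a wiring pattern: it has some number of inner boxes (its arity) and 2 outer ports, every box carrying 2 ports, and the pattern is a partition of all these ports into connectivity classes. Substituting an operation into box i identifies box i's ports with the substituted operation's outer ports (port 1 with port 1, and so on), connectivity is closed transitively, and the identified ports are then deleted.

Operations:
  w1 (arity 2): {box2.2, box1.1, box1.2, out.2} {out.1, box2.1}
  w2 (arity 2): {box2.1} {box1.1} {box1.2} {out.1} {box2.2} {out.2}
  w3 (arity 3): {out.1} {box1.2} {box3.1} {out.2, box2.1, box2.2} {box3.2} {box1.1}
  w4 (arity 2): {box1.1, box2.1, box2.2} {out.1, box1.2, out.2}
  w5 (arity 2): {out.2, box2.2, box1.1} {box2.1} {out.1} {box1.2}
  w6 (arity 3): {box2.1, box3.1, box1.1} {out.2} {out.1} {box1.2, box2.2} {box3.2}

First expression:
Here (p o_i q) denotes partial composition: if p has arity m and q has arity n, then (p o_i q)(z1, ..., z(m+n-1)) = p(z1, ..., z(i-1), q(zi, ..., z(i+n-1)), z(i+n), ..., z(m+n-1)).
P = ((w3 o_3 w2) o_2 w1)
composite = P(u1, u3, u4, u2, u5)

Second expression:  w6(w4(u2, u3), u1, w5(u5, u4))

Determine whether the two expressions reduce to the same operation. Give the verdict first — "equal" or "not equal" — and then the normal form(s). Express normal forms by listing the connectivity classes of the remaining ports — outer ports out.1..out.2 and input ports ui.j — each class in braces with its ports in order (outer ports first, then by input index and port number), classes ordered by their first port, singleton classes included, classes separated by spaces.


not equal — first {out.1} {out.2, u3.1, u3.2, u4.1, u4.2} {u1.1} {u1.2} {u2.1} {u2.2} {u5.1} {u5.2}, second {out.1} {out.2} {u1.1, u1.2, u2.2} {u2.1, u3.1, u3.2} {u4.1} {u4.2, u5.1} {u5.2}

In normal form, the first expression is {out.1} {out.2, u3.1, u3.2, u4.1, u4.2} {u1.1} {u1.2} {u2.1} {u2.2} {u5.1} {u5.2}
In normal form, the second expression is {out.1} {out.2} {u1.1, u1.2, u2.2} {u2.1, u3.1, u3.2} {u4.1} {u4.2, u5.1} {u5.2}
They disagree, so not equal.


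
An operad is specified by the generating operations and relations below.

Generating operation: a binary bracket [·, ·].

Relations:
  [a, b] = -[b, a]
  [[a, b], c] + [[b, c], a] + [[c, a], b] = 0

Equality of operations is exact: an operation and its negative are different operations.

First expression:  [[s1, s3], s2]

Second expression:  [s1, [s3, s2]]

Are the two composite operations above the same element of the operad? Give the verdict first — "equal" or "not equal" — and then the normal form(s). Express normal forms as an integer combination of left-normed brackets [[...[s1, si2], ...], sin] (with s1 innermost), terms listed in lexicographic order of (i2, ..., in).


not equal — first [[s1, s3], s2], second -[[s1, s2], s3] + [[s1, s3], s2]


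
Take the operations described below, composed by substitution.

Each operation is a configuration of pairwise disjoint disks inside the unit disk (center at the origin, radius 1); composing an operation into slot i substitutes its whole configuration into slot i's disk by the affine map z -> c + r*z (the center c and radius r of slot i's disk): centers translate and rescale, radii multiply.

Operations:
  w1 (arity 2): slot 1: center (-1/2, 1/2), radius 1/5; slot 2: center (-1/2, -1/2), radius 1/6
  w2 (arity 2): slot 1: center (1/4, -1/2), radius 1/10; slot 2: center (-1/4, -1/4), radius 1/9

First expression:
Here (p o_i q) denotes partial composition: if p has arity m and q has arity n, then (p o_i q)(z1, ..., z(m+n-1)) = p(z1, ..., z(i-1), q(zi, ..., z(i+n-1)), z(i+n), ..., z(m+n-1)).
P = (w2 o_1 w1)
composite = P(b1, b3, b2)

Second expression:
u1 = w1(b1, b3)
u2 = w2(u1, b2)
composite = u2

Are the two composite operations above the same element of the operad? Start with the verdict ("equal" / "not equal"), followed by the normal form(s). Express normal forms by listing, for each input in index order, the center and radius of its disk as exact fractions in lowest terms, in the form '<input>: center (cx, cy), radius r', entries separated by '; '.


equal; the common form is b1: center (1/5, -9/20), radius 1/50; b2: center (-1/4, -1/4), radius 1/9; b3: center (1/5, -11/20), radius 1/60


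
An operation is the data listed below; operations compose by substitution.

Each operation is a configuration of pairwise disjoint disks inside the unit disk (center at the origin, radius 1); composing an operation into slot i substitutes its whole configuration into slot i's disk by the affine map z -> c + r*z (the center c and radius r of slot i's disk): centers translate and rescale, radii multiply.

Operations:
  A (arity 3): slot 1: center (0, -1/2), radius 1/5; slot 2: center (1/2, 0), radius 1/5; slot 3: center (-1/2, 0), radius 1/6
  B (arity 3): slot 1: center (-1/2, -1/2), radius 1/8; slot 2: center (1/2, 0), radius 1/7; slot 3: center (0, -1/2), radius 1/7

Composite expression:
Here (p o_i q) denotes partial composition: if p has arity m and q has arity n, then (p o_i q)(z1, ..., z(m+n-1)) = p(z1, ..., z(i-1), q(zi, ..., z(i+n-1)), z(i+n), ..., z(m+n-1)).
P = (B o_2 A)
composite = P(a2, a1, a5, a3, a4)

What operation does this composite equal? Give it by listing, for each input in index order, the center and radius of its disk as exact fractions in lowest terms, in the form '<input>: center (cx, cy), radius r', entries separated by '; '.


a1: center (1/2, -1/14), radius 1/35; a2: center (-1/2, -1/2), radius 1/8; a3: center (3/7, 0), radius 1/42; a4: center (0, -1/2), radius 1/7; a5: center (4/7, 0), radius 1/35

Below B, radii multiply path by path; the a-disk centers shift.
input a2: composing its 1 substitution step yields center (-1/2, -1/2), radius 1/8
input a1: composing its 2 substitution steps yields center (1/2, -1/14), radius 1/35
input a5: composing its 2 substitution steps yields center (4/7, 0), radius 1/35
input a3: composing its 2 substitution steps yields center (3/7, 0), radius 1/42
input a4: composing its 1 substitution step yields center (0, -1/2), radius 1/7


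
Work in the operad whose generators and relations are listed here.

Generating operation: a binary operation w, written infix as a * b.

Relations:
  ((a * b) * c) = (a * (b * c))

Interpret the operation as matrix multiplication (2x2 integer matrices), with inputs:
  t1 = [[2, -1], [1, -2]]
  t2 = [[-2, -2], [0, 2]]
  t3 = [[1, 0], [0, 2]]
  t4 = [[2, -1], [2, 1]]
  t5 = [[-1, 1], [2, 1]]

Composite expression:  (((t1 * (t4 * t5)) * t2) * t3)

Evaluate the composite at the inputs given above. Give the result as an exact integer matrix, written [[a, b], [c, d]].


(t4 * t5) = [[-4, 1], [0, 3]]
(t1 * (t4 * t5)) = [[-8, -1], [-4, -5]]
((t1 * (t4 * t5)) * t2) = [[16, 14], [8, -2]]
(((t1 * (t4 * t5)) * t2) * t3) = [[16, 28], [8, -4]]

[[16, 28], [8, -4]]


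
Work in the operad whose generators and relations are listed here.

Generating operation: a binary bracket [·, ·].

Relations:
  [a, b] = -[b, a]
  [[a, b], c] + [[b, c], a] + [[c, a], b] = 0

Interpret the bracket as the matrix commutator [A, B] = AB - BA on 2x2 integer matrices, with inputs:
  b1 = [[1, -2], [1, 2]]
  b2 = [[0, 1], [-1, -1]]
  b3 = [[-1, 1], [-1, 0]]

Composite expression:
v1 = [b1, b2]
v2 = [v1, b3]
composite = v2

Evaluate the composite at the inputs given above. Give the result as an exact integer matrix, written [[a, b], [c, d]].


[[-1, 3], [2, 1]]


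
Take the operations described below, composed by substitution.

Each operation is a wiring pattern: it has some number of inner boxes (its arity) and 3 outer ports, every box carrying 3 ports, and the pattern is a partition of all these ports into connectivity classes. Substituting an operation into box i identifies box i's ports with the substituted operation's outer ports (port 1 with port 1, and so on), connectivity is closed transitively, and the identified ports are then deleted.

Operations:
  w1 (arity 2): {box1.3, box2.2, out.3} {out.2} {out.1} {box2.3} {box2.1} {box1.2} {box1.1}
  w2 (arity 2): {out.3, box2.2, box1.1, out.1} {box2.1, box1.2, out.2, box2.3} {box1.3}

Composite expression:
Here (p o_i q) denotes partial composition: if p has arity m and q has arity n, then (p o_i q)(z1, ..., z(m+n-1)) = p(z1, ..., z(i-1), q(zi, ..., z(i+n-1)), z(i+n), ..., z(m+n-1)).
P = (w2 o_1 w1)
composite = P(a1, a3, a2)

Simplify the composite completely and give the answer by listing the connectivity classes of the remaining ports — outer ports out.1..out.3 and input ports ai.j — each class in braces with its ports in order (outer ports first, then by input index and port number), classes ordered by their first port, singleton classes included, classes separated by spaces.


{out.1, out.3, a2.2} {out.2, a2.1, a2.3} {a1.1} {a1.2} {a1.3, a3.2} {a3.1} {a3.3}

Two ports join when wires chain via w2-identified ports.
through w1, on inputs (a1, a3): {out.1} {out.2} {out.3, a1.3, a3.2} {a1.1} {a1.2} {a3.1} {a3.3} (out.j = stage outer ports)
through w2, on inputs (a1, a3, a2): {out.1, out.3, a2.2} {out.2, a2.1, a2.3} {a1.1} {a1.2} {a1.3, a3.2} {a3.1} {a3.3} (out.j = stage outer ports)


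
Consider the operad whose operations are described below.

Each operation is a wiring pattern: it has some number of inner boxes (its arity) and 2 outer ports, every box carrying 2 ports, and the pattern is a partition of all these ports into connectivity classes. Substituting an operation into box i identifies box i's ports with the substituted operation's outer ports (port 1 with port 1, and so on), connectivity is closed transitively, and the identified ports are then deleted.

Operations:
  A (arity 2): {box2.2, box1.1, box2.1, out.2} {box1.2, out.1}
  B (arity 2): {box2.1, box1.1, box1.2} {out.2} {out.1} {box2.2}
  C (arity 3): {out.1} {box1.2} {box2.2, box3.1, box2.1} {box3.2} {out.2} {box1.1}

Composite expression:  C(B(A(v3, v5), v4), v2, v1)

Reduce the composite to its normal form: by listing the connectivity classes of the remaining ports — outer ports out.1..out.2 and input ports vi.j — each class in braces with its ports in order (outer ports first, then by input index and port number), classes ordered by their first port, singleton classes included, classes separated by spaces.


{out.1} {out.2} {v1.1, v2.1, v2.2} {v1.2} {v3.1, v3.2, v4.1, v5.1, v5.2} {v4.2}

Connectivity passes through glued C-boundaries; trace each wire chain.
after A, the pattern on (v3, v5) reads {out.1, v3.2} {out.2, v3.1, v5.1, v5.2} (out.j = its outer ports)
after B, the pattern on (v3, v5, v4) reads {out.1} {out.2} {v3.1, v3.2, v4.1, v5.1, v5.2} {v4.2} (out.j = its outer ports)
after C, the pattern on (v3, v5, v4, v2, v1) reads {out.1} {out.2} {v1.1, v2.1, v2.2} {v1.2} {v3.1, v3.2, v4.1, v5.1, v5.2} {v4.2} (out.j = its outer ports)


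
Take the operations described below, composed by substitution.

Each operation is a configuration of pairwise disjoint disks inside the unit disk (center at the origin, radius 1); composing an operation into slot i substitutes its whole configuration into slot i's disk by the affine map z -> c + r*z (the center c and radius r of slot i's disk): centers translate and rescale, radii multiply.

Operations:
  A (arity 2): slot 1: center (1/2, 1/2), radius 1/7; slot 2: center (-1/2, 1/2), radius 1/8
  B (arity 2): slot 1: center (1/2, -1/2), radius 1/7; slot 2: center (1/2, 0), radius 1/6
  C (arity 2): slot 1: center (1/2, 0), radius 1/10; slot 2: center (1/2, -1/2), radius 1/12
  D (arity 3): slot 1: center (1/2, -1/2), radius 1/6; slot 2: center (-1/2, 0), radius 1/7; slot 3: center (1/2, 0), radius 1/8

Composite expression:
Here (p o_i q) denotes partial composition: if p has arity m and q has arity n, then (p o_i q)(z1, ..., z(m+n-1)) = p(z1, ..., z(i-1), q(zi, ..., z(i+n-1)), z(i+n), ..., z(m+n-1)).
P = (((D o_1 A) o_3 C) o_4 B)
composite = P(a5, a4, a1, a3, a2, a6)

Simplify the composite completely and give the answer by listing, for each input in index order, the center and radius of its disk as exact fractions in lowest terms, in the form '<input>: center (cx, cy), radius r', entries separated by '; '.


a1: center (-3/7, 0), radius 1/70; a2: center (-71/168, -1/14), radius 1/504; a3: center (-71/168, -13/168), radius 1/588; a4: center (5/12, -5/12), radius 1/48; a5: center (7/12, -5/12), radius 1/42; a6: center (1/2, 0), radius 1/8

Below D, radii multiply path by path; the a-disk centers shift.
tracing a5 down its 2-map path: center (7/12, -5/12), radius 1/42
tracing a4 down its 2-map path: center (5/12, -5/12), radius 1/48
tracing a1 down its 2-map path: center (-3/7, 0), radius 1/70
tracing a3 down its 3-map path: center (-71/168, -13/168), radius 1/588
tracing a2 down its 3-map path: center (-71/168, -1/14), radius 1/504
tracing a6 down its 1-map path: center (1/2, 0), radius 1/8


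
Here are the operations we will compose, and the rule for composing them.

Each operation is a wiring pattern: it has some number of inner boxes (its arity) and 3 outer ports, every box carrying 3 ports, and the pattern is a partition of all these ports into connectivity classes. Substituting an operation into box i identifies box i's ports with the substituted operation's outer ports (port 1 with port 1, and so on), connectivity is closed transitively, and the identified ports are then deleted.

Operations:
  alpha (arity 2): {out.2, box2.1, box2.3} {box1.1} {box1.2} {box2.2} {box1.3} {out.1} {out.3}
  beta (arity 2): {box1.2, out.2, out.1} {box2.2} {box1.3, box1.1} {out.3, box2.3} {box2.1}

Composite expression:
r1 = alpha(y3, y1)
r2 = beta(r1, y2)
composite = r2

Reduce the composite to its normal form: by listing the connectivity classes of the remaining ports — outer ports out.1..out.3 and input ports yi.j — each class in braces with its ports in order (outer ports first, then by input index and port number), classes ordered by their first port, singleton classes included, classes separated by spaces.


Reachability decides: close wires over beta-identified ports.
stage alpha: inputs (y3, y1), connectivity {out.1} {out.2, y1.1, y1.3} {out.3} {y1.2} {y3.1} {y3.2} {y3.3}, out.j its boundary
stage beta: inputs (y3, y1, y2), connectivity {out.1, out.2, y1.1, y1.3} {out.3, y2.3} {y1.2} {y2.1} {y2.2} {y3.1} {y3.2} {y3.3}, out.j its boundary

{out.1, out.2, y1.1, y1.3} {out.3, y2.3} {y1.2} {y2.1} {y2.2} {y3.1} {y3.2} {y3.3}


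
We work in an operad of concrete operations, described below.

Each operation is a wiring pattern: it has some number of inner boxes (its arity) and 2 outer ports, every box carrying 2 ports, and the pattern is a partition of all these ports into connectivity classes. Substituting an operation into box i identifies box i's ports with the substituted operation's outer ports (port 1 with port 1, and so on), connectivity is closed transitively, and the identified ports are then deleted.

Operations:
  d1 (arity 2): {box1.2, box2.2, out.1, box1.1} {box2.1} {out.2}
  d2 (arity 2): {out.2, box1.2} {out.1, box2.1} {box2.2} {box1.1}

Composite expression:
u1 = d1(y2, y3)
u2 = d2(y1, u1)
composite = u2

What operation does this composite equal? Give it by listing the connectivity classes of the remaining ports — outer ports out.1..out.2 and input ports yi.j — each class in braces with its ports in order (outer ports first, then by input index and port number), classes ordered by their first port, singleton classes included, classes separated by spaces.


{out.1, y2.1, y2.2, y3.2} {out.2, y1.2} {y1.1} {y3.1}

After gluing at d2, chains via deleted ports link the y-ports.
composing d1 on (y2, y3), with out.j its own outer ports: {out.1, y2.1, y2.2, y3.2} {out.2} {y3.1}
composing d2 on (y1, y2, y3), with out.j its own outer ports: {out.1, y2.1, y2.2, y3.2} {out.2, y1.2} {y1.1} {y3.1}


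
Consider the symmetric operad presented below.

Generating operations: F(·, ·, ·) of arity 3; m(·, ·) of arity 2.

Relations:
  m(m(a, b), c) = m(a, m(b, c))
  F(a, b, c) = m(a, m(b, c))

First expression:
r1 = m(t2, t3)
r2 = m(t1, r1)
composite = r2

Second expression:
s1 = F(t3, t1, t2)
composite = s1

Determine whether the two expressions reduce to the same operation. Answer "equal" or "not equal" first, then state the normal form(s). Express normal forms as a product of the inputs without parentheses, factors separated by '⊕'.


The first expression, normalized: t1 ⊕ t2 ⊕ t3
The second expression, normalized: t3 ⊕ t1 ⊕ t2
The normal forms differ: not equal.

not equal — first t1 ⊕ t2 ⊕ t3, second t3 ⊕ t1 ⊕ t2


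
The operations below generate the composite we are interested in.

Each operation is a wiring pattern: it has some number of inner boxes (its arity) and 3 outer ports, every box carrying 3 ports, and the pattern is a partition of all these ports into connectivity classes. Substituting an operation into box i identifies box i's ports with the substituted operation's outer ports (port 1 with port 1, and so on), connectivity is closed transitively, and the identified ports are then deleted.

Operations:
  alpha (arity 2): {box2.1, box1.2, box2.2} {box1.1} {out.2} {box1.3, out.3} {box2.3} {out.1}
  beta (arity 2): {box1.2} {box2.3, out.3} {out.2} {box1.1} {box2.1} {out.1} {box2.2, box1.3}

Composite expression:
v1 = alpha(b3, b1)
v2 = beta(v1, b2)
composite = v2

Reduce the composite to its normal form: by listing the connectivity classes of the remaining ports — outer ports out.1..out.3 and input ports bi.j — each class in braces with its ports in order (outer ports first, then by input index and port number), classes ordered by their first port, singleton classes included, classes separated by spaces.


{out.1} {out.2} {out.3, b2.3} {b1.1, b1.2, b3.2} {b1.3} {b2.1} {b2.2, b3.3} {b3.1}

Treat the ports identified at beta as solder joints: merge, then drop.
after alpha, the pattern on (b3, b1) reads {out.1} {out.2} {out.3, b3.3} {b1.1, b1.2, b3.2} {b1.3} {b3.1} (out.j = its outer ports)
after beta, the pattern on (b3, b1, b2) reads {out.1} {out.2} {out.3, b2.3} {b1.1, b1.2, b3.2} {b1.3} {b2.1} {b2.2, b3.3} {b3.1} (out.j = its outer ports)


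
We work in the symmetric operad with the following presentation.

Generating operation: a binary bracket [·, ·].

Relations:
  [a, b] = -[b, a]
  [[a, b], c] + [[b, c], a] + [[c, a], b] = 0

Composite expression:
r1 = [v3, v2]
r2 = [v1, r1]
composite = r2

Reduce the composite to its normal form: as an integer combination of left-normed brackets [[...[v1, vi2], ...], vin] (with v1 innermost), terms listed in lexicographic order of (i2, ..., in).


-[[v1, v2], v3] + [[v1, v3], v2]


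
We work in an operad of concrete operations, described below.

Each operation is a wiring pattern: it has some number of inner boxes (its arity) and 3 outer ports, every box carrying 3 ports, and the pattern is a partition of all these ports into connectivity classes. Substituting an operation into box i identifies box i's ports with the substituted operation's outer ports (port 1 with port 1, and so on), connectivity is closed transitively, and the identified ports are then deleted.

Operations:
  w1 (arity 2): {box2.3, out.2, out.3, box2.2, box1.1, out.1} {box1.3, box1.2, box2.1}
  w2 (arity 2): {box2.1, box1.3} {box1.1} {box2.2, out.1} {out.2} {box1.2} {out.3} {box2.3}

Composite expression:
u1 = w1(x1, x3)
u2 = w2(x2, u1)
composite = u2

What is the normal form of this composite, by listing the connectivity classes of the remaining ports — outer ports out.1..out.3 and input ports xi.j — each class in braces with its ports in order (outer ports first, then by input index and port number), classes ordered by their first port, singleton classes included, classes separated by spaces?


{out.1, x1.1, x2.3, x3.2, x3.3} {out.2} {out.3} {x1.2, x1.3, x3.1} {x2.1} {x2.2}

Reachability decides: close wires over w2-identified ports.
through w1, on inputs (x1, x3): {out.1, out.2, out.3, x1.1, x3.2, x3.3} {x1.2, x1.3, x3.1} (out.j = stage outer ports)
through w2, on inputs (x2, x1, x3): {out.1, x1.1, x2.3, x3.2, x3.3} {out.2} {out.3} {x1.2, x1.3, x3.1} {x2.1} {x2.2} (out.j = stage outer ports)


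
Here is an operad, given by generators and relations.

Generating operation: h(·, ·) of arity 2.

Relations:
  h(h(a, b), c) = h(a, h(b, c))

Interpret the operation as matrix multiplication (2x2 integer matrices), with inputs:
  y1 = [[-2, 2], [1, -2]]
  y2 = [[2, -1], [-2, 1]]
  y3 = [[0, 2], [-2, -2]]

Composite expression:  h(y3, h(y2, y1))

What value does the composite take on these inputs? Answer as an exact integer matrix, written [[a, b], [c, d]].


[[10, -12], [0, 0]]

h(y2, y1) = [[-5, 6], [5, -6]]
h(y3, h(y2, y1)) = [[10, -12], [0, 0]]


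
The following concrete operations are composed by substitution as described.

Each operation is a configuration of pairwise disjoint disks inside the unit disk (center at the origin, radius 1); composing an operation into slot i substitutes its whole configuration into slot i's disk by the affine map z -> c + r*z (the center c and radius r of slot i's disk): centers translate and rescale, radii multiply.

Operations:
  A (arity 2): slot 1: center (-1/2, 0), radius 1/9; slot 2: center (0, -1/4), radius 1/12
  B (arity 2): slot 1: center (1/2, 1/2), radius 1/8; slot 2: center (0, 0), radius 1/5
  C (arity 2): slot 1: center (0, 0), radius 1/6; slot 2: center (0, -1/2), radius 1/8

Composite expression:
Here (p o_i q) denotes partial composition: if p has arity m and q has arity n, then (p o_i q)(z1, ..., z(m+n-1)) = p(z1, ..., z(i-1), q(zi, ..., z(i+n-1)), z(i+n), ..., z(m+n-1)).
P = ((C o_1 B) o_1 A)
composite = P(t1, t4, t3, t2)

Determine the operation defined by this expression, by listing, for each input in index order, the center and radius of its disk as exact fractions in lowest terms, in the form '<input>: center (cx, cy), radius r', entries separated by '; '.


Below C, radii multiply path by path; the t-disk centers shift.
t1 passes through 3 substitutions, ending at center (7/96, 1/12), radius 1/432
t4 passes through 3 substitutions, ending at center (1/12, 5/64), radius 1/576
t3 passes through 2 substitutions, ending at center (0, 0), radius 1/30
t2 passes through 1 substitution, ending at center (0, -1/2), radius 1/8

t1: center (7/96, 1/12), radius 1/432; t2: center (0, -1/2), radius 1/8; t3: center (0, 0), radius 1/30; t4: center (1/12, 5/64), radius 1/576


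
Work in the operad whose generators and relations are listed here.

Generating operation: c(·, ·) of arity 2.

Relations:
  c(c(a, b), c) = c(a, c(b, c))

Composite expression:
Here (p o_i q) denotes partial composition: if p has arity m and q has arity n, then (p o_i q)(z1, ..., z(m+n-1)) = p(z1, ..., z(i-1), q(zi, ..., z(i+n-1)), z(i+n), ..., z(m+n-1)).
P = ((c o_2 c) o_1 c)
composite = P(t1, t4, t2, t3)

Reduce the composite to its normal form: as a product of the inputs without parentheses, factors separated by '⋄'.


All parenthesizations of c agree; list the t-inputs left to right.
c(t1, t4) collapses to t1 ⋄ t4
c(t2, t3) collapses to t2 ⋄ t3
c(c(t1, t4), c(t2, t3)) collapses to t1 ⋄ t4 ⋄ t2 ⋄ t3

t1 ⋄ t4 ⋄ t2 ⋄ t3


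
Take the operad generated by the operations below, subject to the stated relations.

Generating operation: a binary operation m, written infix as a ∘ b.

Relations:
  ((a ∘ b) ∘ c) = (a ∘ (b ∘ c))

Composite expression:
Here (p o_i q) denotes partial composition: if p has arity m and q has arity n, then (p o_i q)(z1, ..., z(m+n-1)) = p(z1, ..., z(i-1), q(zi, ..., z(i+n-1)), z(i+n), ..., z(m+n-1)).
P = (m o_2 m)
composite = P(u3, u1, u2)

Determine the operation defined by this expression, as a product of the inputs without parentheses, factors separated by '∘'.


Every regrouping of m is equal, so read the u-inputs in written order.
(u1 ∘ u2) spells out as u1 ∘ u2
(u3 ∘ (u1 ∘ u2)) spells out as u3 ∘ u1 ∘ u2

u3 ∘ u1 ∘ u2


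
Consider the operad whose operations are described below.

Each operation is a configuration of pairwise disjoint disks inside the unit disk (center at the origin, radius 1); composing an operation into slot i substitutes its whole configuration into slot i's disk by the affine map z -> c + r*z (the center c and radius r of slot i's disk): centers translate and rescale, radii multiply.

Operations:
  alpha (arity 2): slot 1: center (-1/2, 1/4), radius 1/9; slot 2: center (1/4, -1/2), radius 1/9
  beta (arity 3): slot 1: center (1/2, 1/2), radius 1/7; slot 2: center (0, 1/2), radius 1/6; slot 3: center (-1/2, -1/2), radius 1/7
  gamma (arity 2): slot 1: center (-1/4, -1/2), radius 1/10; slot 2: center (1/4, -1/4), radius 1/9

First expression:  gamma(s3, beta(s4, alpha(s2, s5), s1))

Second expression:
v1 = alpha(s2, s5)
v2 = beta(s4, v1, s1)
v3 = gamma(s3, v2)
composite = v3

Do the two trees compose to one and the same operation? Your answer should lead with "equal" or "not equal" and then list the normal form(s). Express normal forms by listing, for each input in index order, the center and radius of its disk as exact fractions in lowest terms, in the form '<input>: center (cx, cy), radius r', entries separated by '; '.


The first composite normalizes to s1: center (7/36, -11/36), radius 1/63; s2: center (13/54, -41/216), radius 1/486; s3: center (-1/4, -1/2), radius 1/10; s4: center (11/36, -7/36), radius 1/63; s5: center (55/216, -11/54), radius 1/486
The second composite normalizes to s1: center (7/36, -11/36), radius 1/63; s2: center (13/54, -41/216), radius 1/486; s3: center (-1/4, -1/2), radius 1/10; s4: center (11/36, -7/36), radius 1/63; s5: center (55/216, -11/54), radius 1/486
The forms coincide; equal.

equal; the common form is s1: center (7/36, -11/36), radius 1/63; s2: center (13/54, -41/216), radius 1/486; s3: center (-1/4, -1/2), radius 1/10; s4: center (11/36, -7/36), radius 1/63; s5: center (55/216, -11/54), radius 1/486


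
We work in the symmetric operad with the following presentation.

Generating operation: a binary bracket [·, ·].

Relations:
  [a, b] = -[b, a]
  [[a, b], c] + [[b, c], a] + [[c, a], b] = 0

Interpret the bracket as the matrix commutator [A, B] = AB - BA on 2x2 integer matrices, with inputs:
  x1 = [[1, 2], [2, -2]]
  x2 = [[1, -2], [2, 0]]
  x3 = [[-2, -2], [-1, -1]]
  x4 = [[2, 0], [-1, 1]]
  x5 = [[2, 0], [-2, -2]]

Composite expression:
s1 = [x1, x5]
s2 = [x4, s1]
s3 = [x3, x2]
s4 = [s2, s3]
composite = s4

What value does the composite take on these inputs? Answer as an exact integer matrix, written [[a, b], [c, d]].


[[16, -160], [88, -16]]

[x1, x5] = [[-4, -8], [14, 4]]
[x4, [x1, x5]] = [[-8, -8], [-6, 8]]
[x3, x2] = [[-6, 4], [1, 6]]
[[x4, [x1, x5]], [x3, x2]] = [[16, -160], [88, -16]]


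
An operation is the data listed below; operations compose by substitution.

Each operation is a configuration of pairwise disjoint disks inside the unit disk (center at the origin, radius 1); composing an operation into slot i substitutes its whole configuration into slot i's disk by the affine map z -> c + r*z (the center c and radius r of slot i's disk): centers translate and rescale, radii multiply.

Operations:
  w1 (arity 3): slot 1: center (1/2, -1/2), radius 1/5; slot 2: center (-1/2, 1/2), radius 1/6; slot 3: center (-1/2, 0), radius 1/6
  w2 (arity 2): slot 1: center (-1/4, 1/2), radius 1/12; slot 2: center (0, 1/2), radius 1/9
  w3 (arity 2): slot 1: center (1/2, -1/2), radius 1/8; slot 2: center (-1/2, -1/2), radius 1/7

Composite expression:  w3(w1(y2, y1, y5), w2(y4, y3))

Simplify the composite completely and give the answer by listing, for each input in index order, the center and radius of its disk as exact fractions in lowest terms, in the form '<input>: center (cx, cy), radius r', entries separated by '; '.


y1: center (7/16, -7/16), radius 1/48; y2: center (9/16, -9/16), radius 1/40; y3: center (-1/2, -3/7), radius 1/63; y4: center (-15/28, -3/7), radius 1/84; y5: center (7/16, -1/2), radius 1/48


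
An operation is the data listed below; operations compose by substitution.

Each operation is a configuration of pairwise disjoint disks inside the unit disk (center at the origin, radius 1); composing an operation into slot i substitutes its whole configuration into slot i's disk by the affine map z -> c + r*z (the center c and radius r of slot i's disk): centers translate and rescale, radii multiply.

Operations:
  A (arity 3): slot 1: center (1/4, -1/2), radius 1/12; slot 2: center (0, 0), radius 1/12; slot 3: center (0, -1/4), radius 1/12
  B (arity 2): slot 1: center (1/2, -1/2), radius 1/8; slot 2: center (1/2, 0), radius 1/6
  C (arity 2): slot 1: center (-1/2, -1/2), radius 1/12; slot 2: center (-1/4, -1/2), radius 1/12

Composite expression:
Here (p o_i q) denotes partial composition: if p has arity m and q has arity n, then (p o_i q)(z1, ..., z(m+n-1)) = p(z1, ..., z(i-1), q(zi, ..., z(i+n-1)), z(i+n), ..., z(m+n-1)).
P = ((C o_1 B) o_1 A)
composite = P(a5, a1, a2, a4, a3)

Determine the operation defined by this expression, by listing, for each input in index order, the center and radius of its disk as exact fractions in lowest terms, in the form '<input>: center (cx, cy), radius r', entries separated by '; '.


a1: center (-11/24, -13/24), radius 1/1152; a2: center (-11/24, -209/384), radius 1/1152; a3: center (-1/4, -1/2), radius 1/12; a4: center (-11/24, -1/2), radius 1/72; a5: center (-175/384, -35/64), radius 1/1152

Below C, radii multiply path by path; the a-disk centers shift.
input a5: composing its 3 substitution steps yields center (-175/384, -35/64), radius 1/1152
input a1: composing its 3 substitution steps yields center (-11/24, -13/24), radius 1/1152
input a2: composing its 3 substitution steps yields center (-11/24, -209/384), radius 1/1152
input a4: composing its 2 substitution steps yields center (-11/24, -1/2), radius 1/72
input a3: composing its 1 substitution step yields center (-1/4, -1/2), radius 1/12


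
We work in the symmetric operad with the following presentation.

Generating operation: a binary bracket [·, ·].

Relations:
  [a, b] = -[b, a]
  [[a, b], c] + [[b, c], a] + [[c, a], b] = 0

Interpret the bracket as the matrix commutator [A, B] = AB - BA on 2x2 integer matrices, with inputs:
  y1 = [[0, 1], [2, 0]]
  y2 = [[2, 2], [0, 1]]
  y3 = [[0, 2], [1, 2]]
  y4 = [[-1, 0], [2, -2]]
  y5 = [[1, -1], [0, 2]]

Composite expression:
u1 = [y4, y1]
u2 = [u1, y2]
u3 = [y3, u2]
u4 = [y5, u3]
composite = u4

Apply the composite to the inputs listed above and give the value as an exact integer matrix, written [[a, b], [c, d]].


[y4, y1] = [[-2, 1], [-2, 2]]
[[y4, y1], y2] = [[4, -9], [-2, -4]]
[y3, [[y4, y1], y2]] = [[5, 2], [4, -5]]
[y5, [y3, [[y4, y1], y2]]] = [[-4, 8], [4, 4]]

[[-4, 8], [4, 4]]


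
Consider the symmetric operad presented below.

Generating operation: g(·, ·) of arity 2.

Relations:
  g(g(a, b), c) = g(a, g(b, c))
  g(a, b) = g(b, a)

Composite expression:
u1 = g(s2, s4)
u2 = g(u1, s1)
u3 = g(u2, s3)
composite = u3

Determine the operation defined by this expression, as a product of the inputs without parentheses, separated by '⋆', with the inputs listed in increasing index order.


s1 ⋆ s2 ⋆ s3 ⋆ s4

With g associative and commutative, the s-input set is all that matters.
g(s2, s4) unparenthesizes to s2 ⋆ s4
g(g(s2, s4), s1) unparenthesizes to s2 ⋆ s4 ⋆ s1
g(g(g(s2, s4), s1), s3) unparenthesizes to s2 ⋆ s4 ⋆ s1 ⋆ s3
sorting the factors by input index: s1 ⋆ s2 ⋆ s3 ⋆ s4


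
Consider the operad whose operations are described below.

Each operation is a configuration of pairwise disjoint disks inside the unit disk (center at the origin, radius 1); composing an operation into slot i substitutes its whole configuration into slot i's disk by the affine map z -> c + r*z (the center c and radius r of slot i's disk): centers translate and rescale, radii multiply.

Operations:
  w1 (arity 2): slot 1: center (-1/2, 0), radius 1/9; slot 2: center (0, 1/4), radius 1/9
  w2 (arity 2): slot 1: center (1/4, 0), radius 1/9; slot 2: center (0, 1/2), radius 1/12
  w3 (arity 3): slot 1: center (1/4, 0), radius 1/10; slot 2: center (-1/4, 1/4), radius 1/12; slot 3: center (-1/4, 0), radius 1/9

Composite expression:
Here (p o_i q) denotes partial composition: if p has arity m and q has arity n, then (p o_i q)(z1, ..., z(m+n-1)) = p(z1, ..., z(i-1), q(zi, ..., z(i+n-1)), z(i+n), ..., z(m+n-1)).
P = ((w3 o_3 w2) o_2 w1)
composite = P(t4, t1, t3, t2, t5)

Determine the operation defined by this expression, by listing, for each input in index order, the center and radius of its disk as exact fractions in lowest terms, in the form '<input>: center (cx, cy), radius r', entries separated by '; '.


Follow each t-input down from w3: c' goes to c + r*c', radius to r*r'.
input t4: applying the 1 nested substitution gives center (1/4, 0), radius 1/10
input t1: applying the 2 nested substitutions gives center (-7/24, 1/4), radius 1/108
input t3: applying the 2 nested substitutions gives center (-1/4, 13/48), radius 1/108
input t2: applying the 2 nested substitutions gives center (-2/9, 0), radius 1/81
input t5: applying the 2 nested substitutions gives center (-1/4, 1/18), radius 1/108

t1: center (-7/24, 1/4), radius 1/108; t2: center (-2/9, 0), radius 1/81; t3: center (-1/4, 13/48), radius 1/108; t4: center (1/4, 0), radius 1/10; t5: center (-1/4, 1/18), radius 1/108


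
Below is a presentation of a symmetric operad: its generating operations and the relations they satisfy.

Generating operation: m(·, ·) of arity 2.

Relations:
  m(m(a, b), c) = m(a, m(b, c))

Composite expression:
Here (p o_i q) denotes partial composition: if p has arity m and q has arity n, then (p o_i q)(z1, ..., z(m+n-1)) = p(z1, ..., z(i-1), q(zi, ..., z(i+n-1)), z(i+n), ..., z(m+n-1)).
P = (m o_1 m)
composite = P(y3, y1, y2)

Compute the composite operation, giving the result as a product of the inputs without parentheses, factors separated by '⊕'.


y3 ⊕ y1 ⊕ y2


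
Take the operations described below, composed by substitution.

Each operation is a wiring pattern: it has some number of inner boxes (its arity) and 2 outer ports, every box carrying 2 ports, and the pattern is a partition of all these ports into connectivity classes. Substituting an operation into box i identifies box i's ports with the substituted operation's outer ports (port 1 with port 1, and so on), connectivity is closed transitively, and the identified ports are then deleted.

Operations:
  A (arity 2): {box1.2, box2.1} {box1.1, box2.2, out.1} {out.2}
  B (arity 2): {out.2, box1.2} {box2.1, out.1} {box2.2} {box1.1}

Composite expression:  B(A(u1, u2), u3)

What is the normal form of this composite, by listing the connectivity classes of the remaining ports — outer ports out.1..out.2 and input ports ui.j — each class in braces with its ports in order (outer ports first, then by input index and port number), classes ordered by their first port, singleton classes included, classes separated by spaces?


Reachability decides: close wires over B-identified ports.
stage A: inputs (u1, u2), connectivity {out.1, u1.1, u2.2} {out.2} {u1.2, u2.1}, out.j its boundary
stage B: inputs (u1, u2, u3), connectivity {out.1, u3.1} {out.2} {u1.1, u2.2} {u1.2, u2.1} {u3.2}, out.j its boundary

{out.1, u3.1} {out.2} {u1.1, u2.2} {u1.2, u2.1} {u3.2}


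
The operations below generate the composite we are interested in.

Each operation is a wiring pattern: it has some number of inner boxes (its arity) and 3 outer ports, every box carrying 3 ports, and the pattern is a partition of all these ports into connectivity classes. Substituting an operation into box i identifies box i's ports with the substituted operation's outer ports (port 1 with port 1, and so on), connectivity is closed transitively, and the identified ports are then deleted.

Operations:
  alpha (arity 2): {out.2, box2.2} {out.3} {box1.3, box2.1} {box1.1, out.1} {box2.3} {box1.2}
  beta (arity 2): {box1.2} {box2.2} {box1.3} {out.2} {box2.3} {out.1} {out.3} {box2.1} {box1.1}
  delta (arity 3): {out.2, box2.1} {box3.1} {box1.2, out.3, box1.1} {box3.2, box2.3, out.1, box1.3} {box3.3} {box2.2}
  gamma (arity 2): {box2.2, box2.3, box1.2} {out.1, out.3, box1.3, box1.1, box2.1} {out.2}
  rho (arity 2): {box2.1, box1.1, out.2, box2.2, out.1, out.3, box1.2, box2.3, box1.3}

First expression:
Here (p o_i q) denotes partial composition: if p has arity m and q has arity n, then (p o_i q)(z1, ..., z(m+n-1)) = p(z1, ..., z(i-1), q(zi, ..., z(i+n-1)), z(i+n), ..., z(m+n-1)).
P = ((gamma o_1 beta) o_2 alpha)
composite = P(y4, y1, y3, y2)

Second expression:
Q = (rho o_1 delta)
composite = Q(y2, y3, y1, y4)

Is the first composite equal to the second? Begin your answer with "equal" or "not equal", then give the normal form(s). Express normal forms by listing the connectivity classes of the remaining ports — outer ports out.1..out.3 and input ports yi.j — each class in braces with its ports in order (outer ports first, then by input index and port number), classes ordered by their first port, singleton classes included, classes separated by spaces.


The first expression, normalized: {out.1, out.3, y2.1} {out.2} {y1.1} {y1.2} {y1.3, y3.1} {y2.2, y2.3} {y3.2} {y3.3} {y4.1} {y4.2} {y4.3}
The second expression, normalized: {out.1, out.2, out.3, y1.2, y2.1, y2.2, y2.3, y3.1, y3.3, y4.1, y4.2, y4.3} {y1.1} {y1.3} {y3.2}
Different reductions; not equal.

not equal; the first gives {out.1, out.3, y2.1} {out.2} {y1.1} {y1.2} {y1.3, y3.1} {y2.2, y2.3} {y3.2} {y3.3} {y4.1} {y4.2} {y4.3} and the second {out.1, out.2, out.3, y1.2, y2.1, y2.2, y2.3, y3.1, y3.3, y4.1, y4.2, y4.3} {y1.1} {y1.3} {y3.2}
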